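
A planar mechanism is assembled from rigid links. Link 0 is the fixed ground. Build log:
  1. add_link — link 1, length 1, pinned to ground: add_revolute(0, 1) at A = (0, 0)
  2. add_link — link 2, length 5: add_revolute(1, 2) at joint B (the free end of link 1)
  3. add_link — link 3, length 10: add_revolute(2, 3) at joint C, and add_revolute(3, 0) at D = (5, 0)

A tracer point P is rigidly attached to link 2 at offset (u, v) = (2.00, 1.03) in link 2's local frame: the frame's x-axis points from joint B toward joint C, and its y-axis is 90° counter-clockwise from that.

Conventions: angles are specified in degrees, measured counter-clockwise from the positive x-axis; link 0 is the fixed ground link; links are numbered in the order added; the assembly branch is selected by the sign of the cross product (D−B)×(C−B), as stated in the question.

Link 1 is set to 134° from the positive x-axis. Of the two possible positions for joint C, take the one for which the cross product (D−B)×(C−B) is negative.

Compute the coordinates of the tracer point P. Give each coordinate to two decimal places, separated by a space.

A=(0,0), D=(5.00,0)
B = A + 1.00·(cos134°, sin134°) = (-0.6947, 0.7193)
|BD| = 5.7399
circle(B,5.00) ∩ circle(D,10.00): a=-3.6632, h=3.4030
  candidates: C₊=(-3.9025,4.5546) cross=19.533; C₋=(-4.7555,-2.1978) cross=-19.533
  branch - wants cross < 0 → take C=(-4.7555,-2.1978) (cross=-19.533)
ex = (C−B)/|BC| = (-0.8122,-0.5834); ey = (0.5834,-0.8122)
P = B + 2.00·ex + 1.03·ey = (-1.7181,-1.2840)

-1.72 -1.28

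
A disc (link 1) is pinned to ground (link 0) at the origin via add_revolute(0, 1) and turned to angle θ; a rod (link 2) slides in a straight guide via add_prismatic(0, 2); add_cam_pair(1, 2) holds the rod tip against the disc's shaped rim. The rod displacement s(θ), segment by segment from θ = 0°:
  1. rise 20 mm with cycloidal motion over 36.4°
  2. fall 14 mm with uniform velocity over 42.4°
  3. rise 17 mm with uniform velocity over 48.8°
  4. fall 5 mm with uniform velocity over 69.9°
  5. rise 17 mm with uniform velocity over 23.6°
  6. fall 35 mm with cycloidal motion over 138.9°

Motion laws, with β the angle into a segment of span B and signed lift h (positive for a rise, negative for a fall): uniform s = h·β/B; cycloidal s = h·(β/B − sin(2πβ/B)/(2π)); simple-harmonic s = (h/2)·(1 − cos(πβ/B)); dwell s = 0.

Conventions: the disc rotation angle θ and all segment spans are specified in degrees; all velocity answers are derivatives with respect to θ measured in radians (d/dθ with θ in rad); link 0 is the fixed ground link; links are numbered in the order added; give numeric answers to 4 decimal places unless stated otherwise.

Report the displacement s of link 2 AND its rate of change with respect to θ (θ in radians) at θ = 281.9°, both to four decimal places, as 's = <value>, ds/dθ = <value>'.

segment 1 (0° to 36.4°, cycloidal, h = 20) is passed completely: s = 0.0000 + (20) = 20.0000
segment 2 (36.4° to 78.8°, uniform, h = -14) is passed completely: s = 20.0000 + (-14) = 6.0000
segment 3 (78.8° to 127.6°, uniform, h = 17) is passed completely: s = 6.0000 + (17) = 23.0000
segment 4 (127.6° to 197.5°, uniform, h = -5) is passed completely: s = 23.0000 + (-5) = 18.0000
segment 5 (197.5° to 221.1°, uniform, h = 17) is passed completely: s = 18.0000 + (17) = 35.0000
θ = 281.9° falls in segment 6 (221.1° to 360°, cycloidal, h = -35): β = 281.9 − 221.1 = 60.8°, B = 138.9°; Δs = -35·(0.4377 − sin(2π·0.4377)/(2π)) = -13.1959; s = 35.0000 − 13.1959 = 21.8041
velocity in seg [221.1°–360°] (cycloidal), θ in radians: β = 60.8° = 1.0612 rad, B = 138.9° = 2.4243 rad; ds/dθ = (h/B)(1 − cos(2πβ/B)) = ((-35)/2.4243)(1 − cos(2π·0.4377)) = -27.783579 mm/rad

s = 21.8041, ds/dθ = -27.7836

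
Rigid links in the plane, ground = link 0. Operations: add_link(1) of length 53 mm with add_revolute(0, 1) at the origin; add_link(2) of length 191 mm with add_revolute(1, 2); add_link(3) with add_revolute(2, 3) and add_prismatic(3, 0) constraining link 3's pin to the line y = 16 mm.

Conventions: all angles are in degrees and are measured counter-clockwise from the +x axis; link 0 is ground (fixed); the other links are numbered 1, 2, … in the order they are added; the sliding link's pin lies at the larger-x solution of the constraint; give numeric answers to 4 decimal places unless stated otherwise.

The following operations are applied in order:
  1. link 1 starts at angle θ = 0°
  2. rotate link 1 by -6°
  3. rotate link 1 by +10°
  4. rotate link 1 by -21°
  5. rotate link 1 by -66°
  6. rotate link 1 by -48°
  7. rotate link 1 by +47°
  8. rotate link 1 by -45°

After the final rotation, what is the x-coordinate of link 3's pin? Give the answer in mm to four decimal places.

geometry: r = 53 mm, L = 191 mm, e = 16 mm; θ starts at 0°
rotate link 1 by -6°: θ ← 0° -6° = -6°
rotate link 1 by +10°: θ ← -6° +10° = 4°
rotate link 1 by -21°: θ ← 4° -21° = -17°
rotate link 1 by -66°: θ ← -17° -66° = -83°
rotate link 1 by -48°: θ ← -83° -48° = -131°
rotate link 1 by +47°: θ ← -131° +47° = -84°
rotate link 1 by -45°: θ ← -84° -45° = -129°
crank pin P = (r cos θ, r sin θ) = (-33.353981, -41.188736)
h = r sin θ − e = -41.188736 − 16 = -57.188736
x = r cos θ + √(L² − h²) = -33.353981 + 182.237341 = 148.883360

148.8834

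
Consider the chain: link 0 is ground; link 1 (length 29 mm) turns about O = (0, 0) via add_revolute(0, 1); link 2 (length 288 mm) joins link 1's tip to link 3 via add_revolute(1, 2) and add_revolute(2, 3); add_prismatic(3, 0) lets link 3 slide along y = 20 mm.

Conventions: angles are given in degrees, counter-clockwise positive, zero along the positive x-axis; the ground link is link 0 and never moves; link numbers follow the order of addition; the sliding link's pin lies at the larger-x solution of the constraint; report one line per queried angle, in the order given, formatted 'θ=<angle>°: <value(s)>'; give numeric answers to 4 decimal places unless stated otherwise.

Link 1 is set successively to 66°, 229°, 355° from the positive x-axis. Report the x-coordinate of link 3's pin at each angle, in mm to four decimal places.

geometry: r = 29 mm, L = 288 mm, e = 20 mm
θ=66°: crank pin P = (r cos θ, r sin θ) = (11.795363, 26.492818)
θ=66°: h = r sin θ − e = 26.492818 − 20 = 6.492818
θ=66°: x = r cos θ + √(L² − h²) = 11.795363 + 287.926802 = 299.722165
θ=229°: crank pin P = (r cos θ, r sin θ) = (-19.025712, -21.886578)
θ=229°: h = r sin θ − e = -21.886578 − 20 = -41.886578
θ=229°: x = r cos θ + √(L² − h²) = -19.025712 + 284.937738 = 265.912026
θ=355°: crank pin P = (r cos θ, r sin θ) = (28.889646, -2.527517)
θ=355°: h = r sin θ − e = -2.527517 − 20 = -22.527517
θ=355°: x = r cos θ + √(L² − h²) = 28.889646 + 287.117591 = 316.007237

θ=66°: 299.7222
θ=229°: 265.9120
θ=355°: 316.0072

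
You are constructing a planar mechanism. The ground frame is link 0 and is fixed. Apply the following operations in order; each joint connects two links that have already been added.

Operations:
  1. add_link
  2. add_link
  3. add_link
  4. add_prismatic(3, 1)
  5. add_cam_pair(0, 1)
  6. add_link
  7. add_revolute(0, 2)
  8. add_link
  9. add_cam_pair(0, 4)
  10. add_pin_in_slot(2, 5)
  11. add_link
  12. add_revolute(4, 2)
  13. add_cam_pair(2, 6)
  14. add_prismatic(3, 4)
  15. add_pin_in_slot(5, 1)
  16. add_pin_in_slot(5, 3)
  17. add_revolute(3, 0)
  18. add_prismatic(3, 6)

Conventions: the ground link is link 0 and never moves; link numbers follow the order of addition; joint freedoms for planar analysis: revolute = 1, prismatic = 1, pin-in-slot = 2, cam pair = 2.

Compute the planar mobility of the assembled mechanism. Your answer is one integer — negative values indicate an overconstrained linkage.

L=1 J1=0 J2=0
add link → L=2 J1=0 J2=0
add link → L=3 J1=0 J2=0
add link → L=4 J1=0 J2=0
P@3,1 dof=1 J1 → L=4 J1=1 J2=0
C@0,1 dof=2 J2 → L=4 J1=1 J2=1
add link → L=5 J1=1 J2=1
R@0,2 dof=1 J1 → L=5 J1=2 J2=1
add link → L=6 J1=2 J2=1
C@0,4 dof=2 J2 → L=6 J1=2 J2=2
PS@2,5 dof=2 J2 → L=6 J1=2 J2=3
add link → L=7 J1=2 J2=3
R@4,2 dof=1 J1 → L=7 J1=3 J2=3
C@2,6 dof=2 J2 → L=7 J1=3 J2=4
P@3,4 dof=1 J1 → L=7 J1=4 J2=4
PS@5,1 dof=2 J2 → L=7 J1=4 J2=5
PS@5,3 dof=2 J2 → L=7 J1=4 J2=6
R@3,0 dof=1 J1 → L=7 J1=5 J2=6
P@3,6 dof=1 J1 → L=7 J1=6 J2=6
M=3(L−1)−2J1−J2=3·6−2·6−6=0

M = 0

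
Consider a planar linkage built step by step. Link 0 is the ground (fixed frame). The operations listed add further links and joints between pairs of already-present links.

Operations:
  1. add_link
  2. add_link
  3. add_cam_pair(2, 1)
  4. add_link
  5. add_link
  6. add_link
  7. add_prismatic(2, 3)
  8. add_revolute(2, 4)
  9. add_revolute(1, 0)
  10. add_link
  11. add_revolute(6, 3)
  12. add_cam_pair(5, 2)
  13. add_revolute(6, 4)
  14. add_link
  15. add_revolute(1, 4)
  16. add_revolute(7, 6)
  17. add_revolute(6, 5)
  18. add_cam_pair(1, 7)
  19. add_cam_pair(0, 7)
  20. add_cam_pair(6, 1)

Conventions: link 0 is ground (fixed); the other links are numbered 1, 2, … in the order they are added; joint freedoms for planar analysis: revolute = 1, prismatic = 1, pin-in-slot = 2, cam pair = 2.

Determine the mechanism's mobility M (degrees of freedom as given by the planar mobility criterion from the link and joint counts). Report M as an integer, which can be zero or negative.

L=1 J1=0 J2=0
add link → L=2 J1=0 J2=0
add link → L=3 J1=0 J2=0
C@2,1 dof=2 J2 → L=3 J1=0 J2=1
add link → L=4 J1=0 J2=1
add link → L=5 J1=0 J2=1
add link → L=6 J1=0 J2=1
P@2,3 dof=1 J1 → L=6 J1=1 J2=1
R@2,4 dof=1 J1 → L=6 J1=2 J2=1
R@1,0 dof=1 J1 → L=6 J1=3 J2=1
add link → L=7 J1=3 J2=1
R@6,3 dof=1 J1 → L=7 J1=4 J2=1
C@5,2 dof=2 J2 → L=7 J1=4 J2=2
R@6,4 dof=1 J1 → L=7 J1=5 J2=2
add link → L=8 J1=5 J2=2
R@1,4 dof=1 J1 → L=8 J1=6 J2=2
R@7,6 dof=1 J1 → L=8 J1=7 J2=2
R@6,5 dof=1 J1 → L=8 J1=8 J2=2
C@1,7 dof=2 J2 → L=8 J1=8 J2=3
C@0,7 dof=2 J2 → L=8 J1=8 J2=4
C@6,1 dof=2 J2 → L=8 J1=8 J2=5
M=3(L−1)−2J1−J2=3·7−2·8−5=0

M = 0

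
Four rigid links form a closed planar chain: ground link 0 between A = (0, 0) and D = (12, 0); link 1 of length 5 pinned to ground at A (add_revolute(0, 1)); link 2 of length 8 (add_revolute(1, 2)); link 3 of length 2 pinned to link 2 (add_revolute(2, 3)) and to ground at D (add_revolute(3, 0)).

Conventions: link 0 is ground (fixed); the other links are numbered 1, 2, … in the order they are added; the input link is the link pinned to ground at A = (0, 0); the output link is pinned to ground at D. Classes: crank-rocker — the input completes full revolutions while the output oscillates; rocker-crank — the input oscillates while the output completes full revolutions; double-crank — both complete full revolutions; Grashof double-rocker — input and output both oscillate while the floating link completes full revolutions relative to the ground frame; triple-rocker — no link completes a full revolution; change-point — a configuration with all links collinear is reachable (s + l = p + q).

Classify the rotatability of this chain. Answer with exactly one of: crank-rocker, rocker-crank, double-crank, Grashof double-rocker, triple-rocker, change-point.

lengths: ground=12, input=5, coupler=8, output=2
sorted: s=2 (shortest), l=12 (longest), p+q=13
s + l = 14 vs p + q = 13
s + l > p + q → non-Grashof → no link fully rotates → triple-rocker

triple-rocker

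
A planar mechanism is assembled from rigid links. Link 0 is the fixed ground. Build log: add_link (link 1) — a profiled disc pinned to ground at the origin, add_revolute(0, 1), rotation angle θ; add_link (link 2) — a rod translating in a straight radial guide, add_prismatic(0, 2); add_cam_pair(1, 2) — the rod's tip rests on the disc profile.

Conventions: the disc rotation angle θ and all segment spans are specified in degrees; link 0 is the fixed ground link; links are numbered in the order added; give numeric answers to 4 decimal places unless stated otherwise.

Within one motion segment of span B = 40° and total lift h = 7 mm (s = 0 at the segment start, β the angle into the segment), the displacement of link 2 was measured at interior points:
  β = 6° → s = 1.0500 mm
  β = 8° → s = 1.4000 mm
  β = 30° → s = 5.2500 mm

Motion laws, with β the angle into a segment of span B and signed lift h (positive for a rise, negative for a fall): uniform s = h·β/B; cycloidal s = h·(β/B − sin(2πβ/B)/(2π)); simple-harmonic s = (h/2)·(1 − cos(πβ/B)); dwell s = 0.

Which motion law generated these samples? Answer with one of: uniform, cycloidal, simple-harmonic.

candidates at β/B = r: uniform s = h·r (linear in β); cycloidal s = h·(r − sin(2πr)/(2π)); simple-harmonic s = (h/2)(1 − cos(πr))
β=6°: printed 1.0500 | uniform 1.0500, cycloidal 0.1487, simple-harmonic 0.3815
β=8°: printed 1.4000 | uniform 1.4000, cycloidal 0.3404, simple-harmonic 0.6684
β=30°: printed 5.2500 | uniform 5.2500, cycloidal 6.3641, simple-harmonic 5.9749
only one law matches every sample → uniform

uniform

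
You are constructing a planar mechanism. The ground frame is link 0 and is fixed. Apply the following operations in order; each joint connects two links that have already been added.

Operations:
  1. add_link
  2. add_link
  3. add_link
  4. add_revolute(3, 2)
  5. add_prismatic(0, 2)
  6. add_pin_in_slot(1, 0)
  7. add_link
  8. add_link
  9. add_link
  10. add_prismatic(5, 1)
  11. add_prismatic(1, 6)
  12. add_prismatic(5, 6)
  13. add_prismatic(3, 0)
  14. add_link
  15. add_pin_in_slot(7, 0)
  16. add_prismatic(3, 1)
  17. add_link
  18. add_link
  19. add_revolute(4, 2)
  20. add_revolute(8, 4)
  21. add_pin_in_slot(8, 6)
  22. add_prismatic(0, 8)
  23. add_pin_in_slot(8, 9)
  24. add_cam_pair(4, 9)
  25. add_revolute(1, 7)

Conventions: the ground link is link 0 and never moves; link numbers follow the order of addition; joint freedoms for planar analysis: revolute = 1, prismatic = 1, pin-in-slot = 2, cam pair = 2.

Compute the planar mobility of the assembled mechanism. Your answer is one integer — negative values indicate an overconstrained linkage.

L=1 J1=0 J2=0
add link → L=2 J1=0 J2=0
add link → L=3 J1=0 J2=0
add link → L=4 J1=0 J2=0
R@3,2 dof=1 J1 → L=4 J1=1 J2=0
P@0,2 dof=1 J1 → L=4 J1=2 J2=0
PS@1,0 dof=2 J2 → L=4 J1=2 J2=1
add link → L=5 J1=2 J2=1
add link → L=6 J1=2 J2=1
add link → L=7 J1=2 J2=1
P@5,1 dof=1 J1 → L=7 J1=3 J2=1
P@1,6 dof=1 J1 → L=7 J1=4 J2=1
P@5,6 dof=1 J1 → L=7 J1=5 J2=1
P@3,0 dof=1 J1 → L=7 J1=6 J2=1
add link → L=8 J1=6 J2=1
PS@7,0 dof=2 J2 → L=8 J1=6 J2=2
P@3,1 dof=1 J1 → L=8 J1=7 J2=2
add link → L=9 J1=7 J2=2
add link → L=10 J1=7 J2=2
R@4,2 dof=1 J1 → L=10 J1=8 J2=2
R@8,4 dof=1 J1 → L=10 J1=9 J2=2
PS@8,6 dof=2 J2 → L=10 J1=9 J2=3
P@0,8 dof=1 J1 → L=10 J1=10 J2=3
PS@8,9 dof=2 J2 → L=10 J1=10 J2=4
C@4,9 dof=2 J2 → L=10 J1=10 J2=5
R@1,7 dof=1 J1 → L=10 J1=11 J2=5
M=3(L−1)−2J1−J2=3·9−2·11−5=0

M = 0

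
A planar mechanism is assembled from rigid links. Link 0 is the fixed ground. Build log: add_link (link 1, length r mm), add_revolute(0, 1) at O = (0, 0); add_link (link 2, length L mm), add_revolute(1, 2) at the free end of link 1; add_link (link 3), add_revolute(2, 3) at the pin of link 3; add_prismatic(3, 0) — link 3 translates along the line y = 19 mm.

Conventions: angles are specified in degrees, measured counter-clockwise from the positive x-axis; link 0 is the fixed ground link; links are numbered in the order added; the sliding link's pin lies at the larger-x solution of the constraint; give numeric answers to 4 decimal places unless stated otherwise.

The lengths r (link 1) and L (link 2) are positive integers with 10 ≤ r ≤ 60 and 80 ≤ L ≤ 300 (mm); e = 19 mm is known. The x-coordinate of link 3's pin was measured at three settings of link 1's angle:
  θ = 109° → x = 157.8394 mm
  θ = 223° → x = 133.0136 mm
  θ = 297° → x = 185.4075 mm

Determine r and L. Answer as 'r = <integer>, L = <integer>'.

constraint per measurement: (x − r cos θ)² + (r sin θ − e)² = L²
subtracting the θ₁ and θ₂ equations cancels the r² and L² terms:
r = (x₁² − x₂²) / (2[(x₁cos θ₁ + e sin θ₁) − (x₂cos θ₂ + e sin θ₂)]) = 47.0001 → r = 47
L² = (x₁ − r cos θ₁)² + (r sin θ₁ − e)² = 30625.0033 → L = 175.0000 → L = 175
check at θ₃=297°: x = 185.4075 (printed 185.4075) ✓

r = 47, L = 175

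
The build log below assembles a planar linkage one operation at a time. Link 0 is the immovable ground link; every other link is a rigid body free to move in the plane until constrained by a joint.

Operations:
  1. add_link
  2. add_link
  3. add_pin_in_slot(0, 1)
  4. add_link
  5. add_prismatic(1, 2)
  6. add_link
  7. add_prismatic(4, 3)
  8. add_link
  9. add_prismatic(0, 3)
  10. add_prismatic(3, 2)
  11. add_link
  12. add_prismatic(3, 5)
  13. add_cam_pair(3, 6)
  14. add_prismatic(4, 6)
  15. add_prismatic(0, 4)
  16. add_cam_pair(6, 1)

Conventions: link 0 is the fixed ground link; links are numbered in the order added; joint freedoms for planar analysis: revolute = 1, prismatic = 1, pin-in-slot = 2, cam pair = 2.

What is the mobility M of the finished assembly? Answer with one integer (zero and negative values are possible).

ground; <1,0,0>
#1 <2,0,0>
#2 <3,0,0>
PS:0↔1 J2 <3,0,1>
#3 <4,0,1>
P:1↔2 J1 <4,1,1>
#4 <5,1,1>
P:4↔3 J1 <5,2,1>
#5 <6,2,1>
P:0↔3 J1 <6,3,1>
P:3↔2 J1 <6,4,1>
#6 <7,4,1>
P:3↔5 J1 <7,5,1>
C:3↔6 J2 <7,5,2>
P:4↔6 J1 <7,6,2>
P:0↔4 J1 <7,7,2>
C:6↔1 J2 <7,7,3>
3×6 − 2×7 − 1×3 = 1

M = 1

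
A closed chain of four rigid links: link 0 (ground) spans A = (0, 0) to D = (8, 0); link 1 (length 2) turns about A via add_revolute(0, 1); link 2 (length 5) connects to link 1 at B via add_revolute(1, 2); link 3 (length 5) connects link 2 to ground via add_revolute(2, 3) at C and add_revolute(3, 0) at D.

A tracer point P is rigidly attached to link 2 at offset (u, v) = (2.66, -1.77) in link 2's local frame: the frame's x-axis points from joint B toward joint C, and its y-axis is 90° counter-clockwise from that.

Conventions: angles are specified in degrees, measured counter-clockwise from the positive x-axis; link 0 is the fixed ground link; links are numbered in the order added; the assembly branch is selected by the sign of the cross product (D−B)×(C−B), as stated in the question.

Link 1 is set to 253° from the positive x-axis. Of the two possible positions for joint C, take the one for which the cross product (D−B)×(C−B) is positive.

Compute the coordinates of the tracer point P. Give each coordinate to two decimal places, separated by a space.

A=(0,0), D=(8.00,0)
B = A + 2.00·(cos253°, sin253°) = (-0.5847, -1.9126)
|BD| = 8.7952
circle(B,5.00) ∩ circle(D,5.00): a=4.3976, h=2.3793
  candidates: C₊=(3.1902,1.3660) cross=20.926; C₋=(4.2250,-3.2787) cross=-20.926
  branch + wants cross > 0 → take C=(3.1902,1.3660) (cross=20.926)
ex = (C−B)/|BC| = (0.7550,0.6557); ey = (-0.6557,0.7550)
P = B + 2.66·ex + -1.77·ey = (2.5842,-1.5047)

2.58 -1.50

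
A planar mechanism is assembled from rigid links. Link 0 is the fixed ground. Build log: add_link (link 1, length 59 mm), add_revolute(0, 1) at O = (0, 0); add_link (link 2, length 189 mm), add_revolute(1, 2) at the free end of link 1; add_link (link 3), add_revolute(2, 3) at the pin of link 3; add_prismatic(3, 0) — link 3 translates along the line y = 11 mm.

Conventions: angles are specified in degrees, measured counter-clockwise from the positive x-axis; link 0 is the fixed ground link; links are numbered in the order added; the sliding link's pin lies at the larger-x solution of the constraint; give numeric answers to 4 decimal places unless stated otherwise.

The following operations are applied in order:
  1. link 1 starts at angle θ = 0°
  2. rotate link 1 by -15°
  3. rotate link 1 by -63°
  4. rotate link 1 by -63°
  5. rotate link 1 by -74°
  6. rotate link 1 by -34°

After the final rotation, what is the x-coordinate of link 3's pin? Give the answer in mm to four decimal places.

geometry: r = 59 mm, L = 189 mm, e = 11 mm; θ starts at 0°
rotate link 1 by -15°: θ ← 0° -15° = -15°
rotate link 1 by -63°: θ ← -15° -63° = -78°
rotate link 1 by -63°: θ ← -78° -63° = -141°
rotate link 1 by -74°: θ ← -141° -74° = -215°
rotate link 1 by -34°: θ ← -215° -34° = -249°
crank pin P = (r cos θ, r sin θ) = (-21.143709, 55.081245)
h = r sin θ − e = 55.081245 − 11 = 44.081245
x = r cos θ + √(L² − h²) = -21.143709 + 183.787496 = 162.643787

162.6438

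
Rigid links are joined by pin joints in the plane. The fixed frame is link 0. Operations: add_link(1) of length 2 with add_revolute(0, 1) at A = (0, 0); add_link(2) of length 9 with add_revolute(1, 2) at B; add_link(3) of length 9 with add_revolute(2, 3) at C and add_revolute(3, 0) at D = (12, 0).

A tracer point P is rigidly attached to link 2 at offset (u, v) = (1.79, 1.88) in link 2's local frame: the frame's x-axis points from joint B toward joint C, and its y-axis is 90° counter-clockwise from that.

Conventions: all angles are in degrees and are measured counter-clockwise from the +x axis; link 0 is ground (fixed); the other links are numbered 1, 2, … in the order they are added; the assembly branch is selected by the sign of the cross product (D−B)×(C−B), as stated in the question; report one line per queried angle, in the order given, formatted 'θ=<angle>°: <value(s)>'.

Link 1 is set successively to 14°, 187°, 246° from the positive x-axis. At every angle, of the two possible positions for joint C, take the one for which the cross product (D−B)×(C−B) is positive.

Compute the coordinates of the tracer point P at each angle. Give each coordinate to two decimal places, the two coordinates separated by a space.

A=(0,0), D=(12.00,0)
θ=14°: B = A + 2.00·(cos14°, sin14°) = (1.9406, 0.4838)
θ=14°: |BD| = 10.0710
θ=14°: circle(B,9.00) ∩ circle(D,9.00): a=5.0355, h=7.4595
θ=14°:   candidates: C₊=(7.3287,7.6928) cross=75.125; C₋=(6.6119,-7.2089) cross=-75.125
θ=14°:   branch + wants cross > 0 → take C=(7.3287,7.6928) (cross=75.125)
θ=14°: ex = (C−B)/|BC| = (0.5987,0.8010); ey = (-0.8010,0.5987)
θ=14°: P = B + 1.79·ex + 1.88·ey = (1.5064,3.0431)
θ=187°: B = A + 2.00·(cos187°, sin187°) = (-1.9851, -0.2437)
θ=187°: |BD| = 13.9872
θ=187°: circle(B,9.00) ∩ circle(D,9.00): a=6.9936, h=5.6648
θ=187°:   candidates: C₊=(4.9087,5.5420) cross=79.234; C₋=(5.1062,-5.7858) cross=-79.234
θ=187°:   branch + wants cross > 0 → take C=(4.9087,5.5420) (cross=79.234)
θ=187°: ex = (C−B)/|BC| = (0.7660,0.6429); ey = (-0.6429,0.7660)
θ=187°: P = B + 1.79·ex + 1.88·ey = (-1.8226,2.3470)
θ=246°: B = A + 2.00·(cos246°, sin246°) = (-0.8135, -1.8271)
θ=246°: |BD| = 12.9431
θ=246°: circle(B,9.00) ∩ circle(D,9.00): a=6.4715, h=6.2545
θ=246°:   candidates: C₊=(4.7104,5.2784) cross=80.953; C₋=(6.4762,-7.1054) cross=-80.953
θ=246°:   branch + wants cross > 0 → take C=(4.7104,5.2784) (cross=80.953)
θ=246°: ex = (C−B)/|BC| = (0.6138,0.7895); ey = (-0.7895,0.6138)
θ=246°: P = B + 1.79·ex + 1.88·ey = (-1.1991,0.7400)

θ=14°: 1.51 3.04
θ=187°: -1.82 2.35
θ=246°: -1.20 0.74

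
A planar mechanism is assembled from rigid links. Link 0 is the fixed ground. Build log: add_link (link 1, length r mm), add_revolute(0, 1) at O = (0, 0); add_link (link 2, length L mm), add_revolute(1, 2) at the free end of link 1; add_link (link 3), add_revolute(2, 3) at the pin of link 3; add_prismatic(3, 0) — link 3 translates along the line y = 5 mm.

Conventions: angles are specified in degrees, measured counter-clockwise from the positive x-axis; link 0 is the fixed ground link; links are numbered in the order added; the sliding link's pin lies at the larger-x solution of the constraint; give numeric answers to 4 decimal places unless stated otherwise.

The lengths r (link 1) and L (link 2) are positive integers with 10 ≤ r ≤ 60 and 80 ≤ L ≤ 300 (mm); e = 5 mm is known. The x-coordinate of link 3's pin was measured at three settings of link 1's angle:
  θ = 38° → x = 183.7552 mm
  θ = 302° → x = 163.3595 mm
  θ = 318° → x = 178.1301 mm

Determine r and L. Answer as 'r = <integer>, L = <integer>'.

constraint per measurement: (x − r cos θ)² + (r sin θ − e)² = L²
subtracting the θ₁ and θ₂ equations cancels the r² and L² terms:
r = (x₁² − x₂²) / (2[(x₁cos θ₁ + e sin θ₁) − (x₂cos θ₂ + e sin θ₂)]) = 54.0000 → r = 54
L² = (x₁ − r cos θ₁)² + (r sin θ₁ − e)² = 20736.0004 → L = 144.0000 → L = 144
check at θ₃=318°: x = 178.1301 (printed 178.1301) ✓

r = 54, L = 144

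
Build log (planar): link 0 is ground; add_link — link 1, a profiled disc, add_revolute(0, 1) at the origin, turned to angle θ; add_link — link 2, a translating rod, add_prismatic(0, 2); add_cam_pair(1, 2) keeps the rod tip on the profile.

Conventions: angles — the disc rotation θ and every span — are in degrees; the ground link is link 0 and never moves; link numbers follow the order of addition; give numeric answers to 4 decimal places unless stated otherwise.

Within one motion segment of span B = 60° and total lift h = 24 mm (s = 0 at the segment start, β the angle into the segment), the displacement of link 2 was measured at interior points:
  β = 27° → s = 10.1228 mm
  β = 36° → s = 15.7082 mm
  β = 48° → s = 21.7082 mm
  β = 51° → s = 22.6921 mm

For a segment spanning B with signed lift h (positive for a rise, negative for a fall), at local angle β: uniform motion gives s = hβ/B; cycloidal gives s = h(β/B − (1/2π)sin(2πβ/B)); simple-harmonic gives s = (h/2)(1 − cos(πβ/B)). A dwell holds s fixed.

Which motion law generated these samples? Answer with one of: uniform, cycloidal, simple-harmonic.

candidates at β/B = r: uniform s = h·r (linear in β); cycloidal s = h·(r − sin(2πr)/(2π)); simple-harmonic s = (h/2)(1 − cos(πr))
β=27°: printed 10.1228 | uniform 10.8000, cycloidal 9.6196, simple-harmonic 10.1228
β=36°: printed 15.7082 | uniform 14.4000, cycloidal 16.6452, simple-harmonic 15.7082
β=48°: printed 21.7082 | uniform 19.2000, cycloidal 22.8328, simple-harmonic 21.7082
β=51°: printed 22.6921 | uniform 20.4000, cycloidal 23.4902, simple-harmonic 22.6921
only one law matches every sample → simple-harmonic

simple-harmonic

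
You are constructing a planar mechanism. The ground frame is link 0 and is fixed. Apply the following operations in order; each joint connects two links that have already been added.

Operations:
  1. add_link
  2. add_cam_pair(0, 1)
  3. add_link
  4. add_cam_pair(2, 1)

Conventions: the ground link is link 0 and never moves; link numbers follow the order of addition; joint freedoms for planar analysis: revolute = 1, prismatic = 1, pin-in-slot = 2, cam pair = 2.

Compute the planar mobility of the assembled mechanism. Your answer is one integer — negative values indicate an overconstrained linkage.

L=1 J1=0 J2=0
add link → L=2 J1=0 J2=0
C@0,1 dof=2 J2 → L=2 J1=0 J2=1
add link → L=3 J1=0 J2=1
C@2,1 dof=2 J2 → L=3 J1=0 J2=2
M=3(L−1)−2J1−J2=3·2−2·0−2=4

M = 4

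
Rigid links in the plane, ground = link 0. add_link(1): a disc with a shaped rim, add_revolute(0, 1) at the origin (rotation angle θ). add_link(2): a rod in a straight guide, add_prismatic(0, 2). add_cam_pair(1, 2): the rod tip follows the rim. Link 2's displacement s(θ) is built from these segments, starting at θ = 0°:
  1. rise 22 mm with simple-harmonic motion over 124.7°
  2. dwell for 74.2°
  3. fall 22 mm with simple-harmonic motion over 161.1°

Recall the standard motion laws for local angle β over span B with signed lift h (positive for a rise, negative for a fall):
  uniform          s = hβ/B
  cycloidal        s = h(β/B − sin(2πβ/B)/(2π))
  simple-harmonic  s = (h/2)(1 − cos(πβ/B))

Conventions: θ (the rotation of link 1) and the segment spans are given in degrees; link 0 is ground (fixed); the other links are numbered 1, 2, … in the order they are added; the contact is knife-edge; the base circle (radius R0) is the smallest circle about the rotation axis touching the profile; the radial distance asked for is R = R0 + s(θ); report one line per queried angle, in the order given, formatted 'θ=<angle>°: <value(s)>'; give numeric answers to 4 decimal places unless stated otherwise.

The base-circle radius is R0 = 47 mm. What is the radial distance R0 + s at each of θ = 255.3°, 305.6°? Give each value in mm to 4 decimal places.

segment 1 (0° to 124.7°, simple-harmonic, h = 22) is passed completely: s = 0.0000 + (22) = 22.0000
segment 2 (124.7° to 198.9°, dwell): s unchanged at 22.0000
θ = 255.3° falls in segment 3 (198.9° to 360°, simple-harmonic, h = -22): β = 255.3 − 198.9 = 56.4°, B = 161.1°; Δs = -22/2·(1 − cos(π·0.3501)) = -6.0090; s = 22.0000 − 6.0090 = 15.9910
θ = 305.6° falls in segment 3 (198.9° to 360°, simple-harmonic, h = -22): β = 305.6 − 198.9 = 106.7°, B = 161.1°; Δs = -22/2·(1 − cos(π·0.6623)) = -16.3695; s = 22.0000 − 16.3695 = 5.6305
θ=255.3°: R = R0 + s = 47 + 15.9910 = 62.9910
θ=305.6°: R = R0 + s = 47 + 5.6305 = 52.6305

θ=255.3°: 62.9910
θ=305.6°: 52.6305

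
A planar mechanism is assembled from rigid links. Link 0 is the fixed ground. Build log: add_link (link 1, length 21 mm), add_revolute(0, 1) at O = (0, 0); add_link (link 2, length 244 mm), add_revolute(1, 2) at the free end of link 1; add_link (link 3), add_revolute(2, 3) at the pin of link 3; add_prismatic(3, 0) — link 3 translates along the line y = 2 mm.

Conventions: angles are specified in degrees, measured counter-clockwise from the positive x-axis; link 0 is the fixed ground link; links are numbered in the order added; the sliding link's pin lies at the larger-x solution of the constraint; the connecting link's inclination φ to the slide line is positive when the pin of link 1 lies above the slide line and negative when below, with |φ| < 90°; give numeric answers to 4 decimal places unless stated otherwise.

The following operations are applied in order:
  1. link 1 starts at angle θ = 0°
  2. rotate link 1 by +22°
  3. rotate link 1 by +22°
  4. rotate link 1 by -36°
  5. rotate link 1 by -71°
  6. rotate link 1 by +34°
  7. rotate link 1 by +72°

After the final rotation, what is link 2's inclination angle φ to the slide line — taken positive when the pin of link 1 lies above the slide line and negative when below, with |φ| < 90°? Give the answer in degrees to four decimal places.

geometry: r = 21 mm, L = 244 mm, e = 2 mm; θ starts at 0°
rotate link 1 by +22°: θ ← 0° +22° = 22°
rotate link 1 by +22°: θ ← 22° +22° = 44°
rotate link 1 by -36°: θ ← 44° -36° = 8°
rotate link 1 by -71°: θ ← 8° -71° = -63°
rotate link 1 by +34°: θ ← -63° +34° = -29°
rotate link 1 by +72°: θ ← -29° +72° = 43°
h = r sin θ − e = 14.321966 − 2 = 12.321966
sin φ = h / L = 12.321966 / 244 = 0.05049986
φ = arcsin(0.05049986) = 2.894660°

2.8947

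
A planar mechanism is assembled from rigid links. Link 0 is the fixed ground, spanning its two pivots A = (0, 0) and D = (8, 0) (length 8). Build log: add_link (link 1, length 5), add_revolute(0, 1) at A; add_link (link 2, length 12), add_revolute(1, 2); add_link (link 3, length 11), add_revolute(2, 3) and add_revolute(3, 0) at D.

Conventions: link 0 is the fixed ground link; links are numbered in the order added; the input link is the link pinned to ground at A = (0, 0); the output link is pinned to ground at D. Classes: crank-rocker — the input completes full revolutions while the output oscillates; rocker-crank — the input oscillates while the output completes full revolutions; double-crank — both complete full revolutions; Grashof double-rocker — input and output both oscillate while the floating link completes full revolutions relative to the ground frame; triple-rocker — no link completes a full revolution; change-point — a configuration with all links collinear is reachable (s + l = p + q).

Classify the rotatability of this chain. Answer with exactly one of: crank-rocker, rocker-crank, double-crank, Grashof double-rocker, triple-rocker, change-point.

lengths: ground=8, input=5, coupler=12, output=11
sorted: s=5 (shortest), l=12 (longest), p+q=19
s + l = 17 vs p + q = 19
s + l < p + q (Grashof) with shortest = input link → crank-rocker

crank-rocker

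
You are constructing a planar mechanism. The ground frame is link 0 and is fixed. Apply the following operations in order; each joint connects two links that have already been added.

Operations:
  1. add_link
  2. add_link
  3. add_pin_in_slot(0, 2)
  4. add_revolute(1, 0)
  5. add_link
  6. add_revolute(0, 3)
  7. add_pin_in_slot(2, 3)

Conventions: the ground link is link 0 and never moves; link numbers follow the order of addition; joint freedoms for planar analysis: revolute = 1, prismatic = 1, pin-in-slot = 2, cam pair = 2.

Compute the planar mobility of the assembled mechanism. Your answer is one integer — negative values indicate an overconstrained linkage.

link 0 = ground. State L|J1|J2 = 1|0|0
+link1  2|0|0
+link2  3|0|0
PS(0,2) f=2→J2  3|0|1
R(1,0) f=1→J1  3|1|1
+link3  4|1|1
R(0,3) f=1→J1  4|2|1
PS(2,3) f=2→J2  4|2|2
M = 3(4−1)−2·2−2 = 9−4−2 = 3

M = 3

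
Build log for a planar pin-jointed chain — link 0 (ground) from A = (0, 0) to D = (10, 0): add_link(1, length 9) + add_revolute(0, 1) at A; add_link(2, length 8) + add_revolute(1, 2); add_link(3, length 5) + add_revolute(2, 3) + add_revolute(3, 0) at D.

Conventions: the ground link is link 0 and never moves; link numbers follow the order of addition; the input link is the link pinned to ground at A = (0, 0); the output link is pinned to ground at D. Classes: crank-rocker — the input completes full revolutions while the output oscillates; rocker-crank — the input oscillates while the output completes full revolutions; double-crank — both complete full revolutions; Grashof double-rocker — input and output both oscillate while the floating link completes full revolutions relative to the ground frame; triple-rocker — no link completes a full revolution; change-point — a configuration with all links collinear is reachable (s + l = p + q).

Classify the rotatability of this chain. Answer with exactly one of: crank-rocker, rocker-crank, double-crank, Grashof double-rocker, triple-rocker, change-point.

lengths: ground=10, input=9, coupler=8, output=5
sorted: s=5 (shortest), l=10 (longest), p+q=17
s + l = 15 vs p + q = 17
s + l < p + q (Grashof) with shortest = output link → rocker-crank

rocker-crank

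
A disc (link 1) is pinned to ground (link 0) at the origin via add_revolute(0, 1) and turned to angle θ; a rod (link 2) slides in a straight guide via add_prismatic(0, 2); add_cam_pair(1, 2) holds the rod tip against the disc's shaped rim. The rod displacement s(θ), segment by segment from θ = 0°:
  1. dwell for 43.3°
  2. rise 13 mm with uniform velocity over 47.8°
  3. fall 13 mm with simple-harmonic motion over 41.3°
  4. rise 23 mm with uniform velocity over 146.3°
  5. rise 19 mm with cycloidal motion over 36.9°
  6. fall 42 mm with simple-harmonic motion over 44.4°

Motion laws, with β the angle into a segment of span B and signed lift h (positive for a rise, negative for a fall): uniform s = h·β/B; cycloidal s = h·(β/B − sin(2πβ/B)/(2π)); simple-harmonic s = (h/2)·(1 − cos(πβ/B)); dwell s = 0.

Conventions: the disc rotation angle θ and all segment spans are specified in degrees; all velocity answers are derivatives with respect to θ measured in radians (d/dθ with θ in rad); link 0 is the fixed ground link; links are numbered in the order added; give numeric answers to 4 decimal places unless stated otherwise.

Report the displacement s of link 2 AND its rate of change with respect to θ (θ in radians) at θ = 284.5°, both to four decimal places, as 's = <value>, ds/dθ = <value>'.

segment 1 (0° to 43.3°, dwell): s unchanged at 0.0000
segment 2 (43.3° to 91.1°, uniform, h = 13) is passed completely: s = 0.0000 + (13) = 13.0000
segment 3 (91.1° to 132.4°, simple-harmonic, h = -13) is passed completely: s = 13.0000 + (-13) = 0.0000
segment 4 (132.4° to 278.7°, uniform, h = 23) is passed completely: s = 0.0000 + (23) = 23.0000
θ = 284.5° falls in segment 5 (278.7° to 315.6°, cycloidal, h = 19): β = 284.5 − 278.7 = 5.8°, B = 36.9°; Δs = 19·(0.1572 − sin(2π·0.1572)/(2π)) = 0.4623; s = 23.0000 + 0.4623 = 23.4623
velocity in seg [278.7°–315.6°] (cycloidal), θ in radians: β = 5.8° = 0.1012 rad, B = 36.9° = 0.6440 rad; ds/dθ = (h/B)(1 − cos(2πβ/B)) = (19/0.6440)(1 − cos(2π·0.1572)) = 13.255378 mm/rad

s = 23.4623, ds/dθ = 13.2554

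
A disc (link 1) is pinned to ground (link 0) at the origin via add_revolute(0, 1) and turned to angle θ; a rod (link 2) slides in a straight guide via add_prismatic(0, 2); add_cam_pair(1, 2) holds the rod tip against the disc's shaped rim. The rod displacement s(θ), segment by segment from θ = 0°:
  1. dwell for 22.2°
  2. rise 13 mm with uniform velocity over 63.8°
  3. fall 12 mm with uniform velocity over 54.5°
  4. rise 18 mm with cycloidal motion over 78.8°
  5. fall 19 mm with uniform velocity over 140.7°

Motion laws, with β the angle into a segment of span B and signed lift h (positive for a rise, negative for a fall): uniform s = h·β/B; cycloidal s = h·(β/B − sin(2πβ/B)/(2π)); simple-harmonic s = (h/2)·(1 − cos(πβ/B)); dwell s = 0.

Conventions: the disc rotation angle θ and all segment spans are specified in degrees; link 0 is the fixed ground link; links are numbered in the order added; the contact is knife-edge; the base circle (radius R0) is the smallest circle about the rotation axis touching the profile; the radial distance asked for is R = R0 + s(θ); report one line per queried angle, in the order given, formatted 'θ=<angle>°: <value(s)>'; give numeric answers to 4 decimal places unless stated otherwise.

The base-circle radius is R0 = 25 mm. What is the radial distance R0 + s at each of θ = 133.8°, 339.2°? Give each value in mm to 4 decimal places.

segment 1 (0° to 22.2°, dwell): s unchanged at 0.0000
segment 2 (22.2° to 86°, uniform, h = 13) is passed completely: s = 0.0000 + (13) = 13.0000
θ = 133.8° falls in segment 3 (86° to 140.5°, uniform, h = -12): β = 133.8 − 86 = 47.8°, B = 54.5°; Δs = -12·47.8/54.5 = -10.5248; s = 13.0000 − 10.5248 = 2.4752
segment 3 (86° to 140.5°, uniform, h = -12) is passed completely: s = 13.0000 + (-12) = 1.0000
segment 4 (140.5° to 219.3°, cycloidal, h = 18) is passed completely: s = 1.0000 + (18) = 19.0000
θ = 339.2° falls in segment 5 (219.3° to 360°, uniform, h = -19): β = 339.2 − 219.3 = 119.9°, B = 140.7°; Δs = -19·119.9/140.7 = -16.1912; s = 19.0000 − 16.1912 = 2.8088
θ=133.8°: R = R0 + s = 25 + 2.4752 = 27.4752
θ=339.2°: R = R0 + s = 25 + 2.8088 = 27.8088

θ=133.8°: 27.4752
θ=339.2°: 27.8088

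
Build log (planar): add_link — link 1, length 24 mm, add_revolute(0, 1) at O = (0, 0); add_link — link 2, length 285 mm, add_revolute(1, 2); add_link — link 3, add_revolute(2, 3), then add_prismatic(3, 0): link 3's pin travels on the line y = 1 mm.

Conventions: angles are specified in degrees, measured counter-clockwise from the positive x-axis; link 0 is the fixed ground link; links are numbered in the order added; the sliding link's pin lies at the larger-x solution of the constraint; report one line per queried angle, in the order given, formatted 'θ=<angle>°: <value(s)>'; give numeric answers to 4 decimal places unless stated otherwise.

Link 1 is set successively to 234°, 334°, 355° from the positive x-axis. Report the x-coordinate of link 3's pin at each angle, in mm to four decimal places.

geometry: r = 24 mm, L = 285 mm, e = 1 mm
θ=234°: crank pin P = (r cos θ, r sin θ) = (-14.106846, -19.416408)
θ=234°: h = r sin θ − e = -19.416408 − 1 = -20.416408
θ=234°: x = r cos θ + √(L² − h²) = -14.106846 + 284.267779 = 270.160933
θ=334°: crank pin P = (r cos θ, r sin θ) = (21.571057, -10.520908)
θ=334°: h = r sin θ − e = -10.520908 − 1 = -11.520908
θ=334°: x = r cos θ + √(L² − h²) = 21.571057 + 284.767043 = 306.338100
θ=355°: crank pin P = (r cos θ, r sin θ) = (23.908673, -2.091738)
θ=355°: h = r sin θ − e = -2.091738 − 1 = -3.091738
θ=355°: x = r cos θ + √(L² − h²) = 23.908673 + 284.983230 = 308.891902

θ=234°: 270.1609
θ=334°: 306.3381
θ=355°: 308.8919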